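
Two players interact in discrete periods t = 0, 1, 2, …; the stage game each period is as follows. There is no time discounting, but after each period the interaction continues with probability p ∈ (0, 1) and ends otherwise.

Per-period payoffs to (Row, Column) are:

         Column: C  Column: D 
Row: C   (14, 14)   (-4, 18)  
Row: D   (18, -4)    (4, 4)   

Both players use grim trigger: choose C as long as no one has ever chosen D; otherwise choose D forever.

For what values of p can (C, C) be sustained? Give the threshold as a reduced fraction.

2/7

With no time discounting, the continuation probability p plays the role of the discount factor.
Grim-trigger IC: 14/(1−p) ≥ 18 + 4p/(1−p) ⇒ p ≥ (18−14)/(18−4) = 2/7.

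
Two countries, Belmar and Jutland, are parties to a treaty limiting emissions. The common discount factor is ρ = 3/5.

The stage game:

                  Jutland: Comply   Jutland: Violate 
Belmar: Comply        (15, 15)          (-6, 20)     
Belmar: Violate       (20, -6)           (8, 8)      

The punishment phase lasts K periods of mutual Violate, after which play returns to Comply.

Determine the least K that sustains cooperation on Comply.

2

No profitable deviation requires (15−8)(ρ+…+ρ^K) ≥ 20−15, i.e. ρ+…+ρ^K ≥ 5/7 ≈ 0.7143.
With ρ = 3/5, the partial sums are K=1: 0.6000, K=2: 0.9600.
K = 2 is the first length at which the sum reaches 0.7143.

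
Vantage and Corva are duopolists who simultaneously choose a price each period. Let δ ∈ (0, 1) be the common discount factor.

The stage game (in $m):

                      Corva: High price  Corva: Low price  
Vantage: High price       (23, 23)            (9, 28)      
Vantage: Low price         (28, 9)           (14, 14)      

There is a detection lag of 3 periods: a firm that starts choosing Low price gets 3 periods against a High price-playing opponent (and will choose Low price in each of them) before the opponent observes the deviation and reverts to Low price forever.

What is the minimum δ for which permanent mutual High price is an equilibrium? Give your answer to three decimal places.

A deviator earns 28 for 3 periods, then 14 forever; cooperating earns 23 forever. Multiplying the IC by (1−δ):
23 ≥ 28(1−δ^3) + 14δ^3, so 14·δ^3 ≥ 5 and δ^3 ≥ 5/14.
δ ≥ (5/14)^(1/3) ≈ 0.709.

0.709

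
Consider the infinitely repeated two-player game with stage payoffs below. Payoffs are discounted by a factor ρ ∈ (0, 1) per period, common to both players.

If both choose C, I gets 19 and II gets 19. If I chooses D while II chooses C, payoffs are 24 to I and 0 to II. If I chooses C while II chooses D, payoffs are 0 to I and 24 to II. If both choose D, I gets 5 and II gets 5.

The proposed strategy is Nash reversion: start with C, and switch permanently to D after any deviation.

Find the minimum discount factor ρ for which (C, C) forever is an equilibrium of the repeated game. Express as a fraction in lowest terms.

5/19

One-period gain from deviating is 24 − 19 = 5. The loss is 19 − 5 = 14 in every subsequent period, with present value 14·ρ/(1−ρ).
Deviation is unprofitable when 14·ρ/(1−ρ) ≥ 5, i.e. ρ/(1−ρ) ≥ 5/14.
Equivalently ρ ≥ 5/(5+14) = 5/19.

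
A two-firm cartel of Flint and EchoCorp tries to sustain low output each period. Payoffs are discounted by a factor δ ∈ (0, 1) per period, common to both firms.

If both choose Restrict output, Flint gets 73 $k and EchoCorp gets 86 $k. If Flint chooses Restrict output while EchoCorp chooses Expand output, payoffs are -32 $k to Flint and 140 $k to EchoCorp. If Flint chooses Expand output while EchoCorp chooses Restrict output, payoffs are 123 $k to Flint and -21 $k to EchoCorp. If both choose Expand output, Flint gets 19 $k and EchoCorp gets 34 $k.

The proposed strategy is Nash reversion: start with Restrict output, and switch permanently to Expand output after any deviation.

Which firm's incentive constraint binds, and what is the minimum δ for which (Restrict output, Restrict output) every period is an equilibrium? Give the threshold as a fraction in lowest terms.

Flint: cooperation gives 73 each period; deviation gives 123 once then 19 forever.
  73/(1−δ) ≥ 123 + 19δ/(1−δ) ⇒ δ ≥ 50/104 = 25/52.
EchoCorp: cooperation gives 86 each period; deviation gives 140 once then 34 forever.
  δ ≥ 54/106 = 27/53.
Both must hold, so the binding constraint is EchoCorp's: δ ≥ 27/53.

EchoCorp; δ ≥ 27/53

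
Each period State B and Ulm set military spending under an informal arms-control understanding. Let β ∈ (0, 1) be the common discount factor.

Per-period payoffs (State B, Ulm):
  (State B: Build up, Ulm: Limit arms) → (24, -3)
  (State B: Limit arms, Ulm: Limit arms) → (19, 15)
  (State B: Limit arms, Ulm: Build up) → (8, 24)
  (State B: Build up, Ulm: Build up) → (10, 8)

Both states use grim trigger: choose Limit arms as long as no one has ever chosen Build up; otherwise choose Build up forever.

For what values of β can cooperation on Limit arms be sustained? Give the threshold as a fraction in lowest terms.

State B's threshold: (24−19)/(24−10) = 5/14.
Ulm's threshold: (24−15)/(24−8) = 9/16.
5/14 < 9/16, so Ulm binds and β* = 9/16.

9/16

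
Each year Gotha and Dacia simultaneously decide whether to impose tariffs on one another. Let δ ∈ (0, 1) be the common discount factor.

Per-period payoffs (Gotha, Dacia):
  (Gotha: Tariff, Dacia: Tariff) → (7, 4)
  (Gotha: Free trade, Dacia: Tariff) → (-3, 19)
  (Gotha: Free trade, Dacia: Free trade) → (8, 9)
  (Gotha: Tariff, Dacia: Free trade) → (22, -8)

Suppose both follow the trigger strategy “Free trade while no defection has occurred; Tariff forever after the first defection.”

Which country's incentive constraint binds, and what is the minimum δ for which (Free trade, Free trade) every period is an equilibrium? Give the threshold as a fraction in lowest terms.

Gotha's threshold: (22−8)/(22−7) = 14/15.
Dacia's threshold: (19−9)/(19−4) = 2/3.
14/15 > 2/3, so Gotha binds and δ* = 14/15.

Gotha; δ ≥ 14/15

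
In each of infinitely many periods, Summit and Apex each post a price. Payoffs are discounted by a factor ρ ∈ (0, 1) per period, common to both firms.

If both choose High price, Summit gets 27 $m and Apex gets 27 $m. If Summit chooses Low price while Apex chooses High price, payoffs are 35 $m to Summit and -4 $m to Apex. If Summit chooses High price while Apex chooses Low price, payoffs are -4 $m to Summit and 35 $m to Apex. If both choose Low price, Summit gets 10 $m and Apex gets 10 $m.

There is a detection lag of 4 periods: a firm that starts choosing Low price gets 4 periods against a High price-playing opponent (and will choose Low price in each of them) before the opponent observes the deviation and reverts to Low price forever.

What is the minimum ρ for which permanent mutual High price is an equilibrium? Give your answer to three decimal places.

0.752

Deviating for the 4 undetected periods gains 35−27 = 8 per period over cooperation, then loses 27−10 = 17 per period forever once punishment starts.
Gain: 8(1 + ρ + … + ρ^3); loss: 17·ρ^4/(1−ρ).
No profitable deviation ⇔ 8(1−ρ^4) ≤ 17·ρ^4, i.e. ρ^4 ≥ 8/(8+17) = 8/25.
Hence ρ ≥ (8/25)^(1/4) ≈ 0.752.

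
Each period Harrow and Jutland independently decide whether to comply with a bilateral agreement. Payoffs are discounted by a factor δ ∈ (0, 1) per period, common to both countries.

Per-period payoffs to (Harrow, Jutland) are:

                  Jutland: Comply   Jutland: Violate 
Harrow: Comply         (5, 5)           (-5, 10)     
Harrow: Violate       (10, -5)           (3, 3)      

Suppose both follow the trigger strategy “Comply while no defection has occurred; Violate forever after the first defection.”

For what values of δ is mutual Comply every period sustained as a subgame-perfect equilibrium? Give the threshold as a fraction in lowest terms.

5/7

One-period gain from deviating is 10 − 5 = 5. The loss is 5 − 3 = 2 in every subsequent period, with present value 2·δ/(1−δ).
Deviation is unprofitable when 2·δ/(1−δ) ≥ 5, i.e. δ/(1−δ) ≥ 5/2.
Equivalently δ ≥ 5/(5+2) = 5/7.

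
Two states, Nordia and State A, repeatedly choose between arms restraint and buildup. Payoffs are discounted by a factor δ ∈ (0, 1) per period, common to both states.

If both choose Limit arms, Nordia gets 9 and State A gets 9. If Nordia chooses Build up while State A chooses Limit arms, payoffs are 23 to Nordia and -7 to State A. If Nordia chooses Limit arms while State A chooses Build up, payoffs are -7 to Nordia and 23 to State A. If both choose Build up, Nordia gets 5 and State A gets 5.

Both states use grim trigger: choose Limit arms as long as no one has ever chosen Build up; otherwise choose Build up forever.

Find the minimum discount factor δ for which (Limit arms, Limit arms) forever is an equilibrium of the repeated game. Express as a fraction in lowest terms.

7/9

9/(1−δ) ≥ 23 + 5δ/(1−δ)
9 ≥ 23 − 18δ
δ ≥ 14/18 = 7/9.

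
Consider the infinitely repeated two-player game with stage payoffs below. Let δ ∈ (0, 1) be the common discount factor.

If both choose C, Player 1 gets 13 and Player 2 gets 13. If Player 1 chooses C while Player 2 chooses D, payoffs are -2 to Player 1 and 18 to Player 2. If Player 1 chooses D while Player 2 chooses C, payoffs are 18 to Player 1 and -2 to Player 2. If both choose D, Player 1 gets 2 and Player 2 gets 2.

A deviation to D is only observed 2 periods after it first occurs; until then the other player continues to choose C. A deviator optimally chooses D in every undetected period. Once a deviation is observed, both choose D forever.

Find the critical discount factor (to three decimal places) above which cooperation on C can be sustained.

0.559

A deviator earns 18 for 2 periods, then 2 forever; cooperating earns 13 forever. Multiplying the IC by (1−δ):
13 ≥ 18(1−δ^2) + 2δ^2, so 16·δ^2 ≥ 5 and δ^2 ≥ 5/16.
δ ≥ (5/16)^(1/2) ≈ 0.559.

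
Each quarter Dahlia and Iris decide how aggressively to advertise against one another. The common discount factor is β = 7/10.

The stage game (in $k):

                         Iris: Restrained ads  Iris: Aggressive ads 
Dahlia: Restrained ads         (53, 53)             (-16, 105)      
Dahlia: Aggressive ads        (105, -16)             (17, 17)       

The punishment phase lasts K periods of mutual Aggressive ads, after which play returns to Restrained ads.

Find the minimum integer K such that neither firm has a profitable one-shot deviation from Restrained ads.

3

IC: β(1−β^K)/(1−β) ≥ (105−53)/(53−17) = 13/9.
With β = 7/10: need 1 − β^K ≥ 13/9·(1−7/10)/(7/10), i.e. β^K ≤ 0.3810.
Since (7/10)^2 = 0.4900 and (7/10)^3 = 0.3430, the smallest such K is 3.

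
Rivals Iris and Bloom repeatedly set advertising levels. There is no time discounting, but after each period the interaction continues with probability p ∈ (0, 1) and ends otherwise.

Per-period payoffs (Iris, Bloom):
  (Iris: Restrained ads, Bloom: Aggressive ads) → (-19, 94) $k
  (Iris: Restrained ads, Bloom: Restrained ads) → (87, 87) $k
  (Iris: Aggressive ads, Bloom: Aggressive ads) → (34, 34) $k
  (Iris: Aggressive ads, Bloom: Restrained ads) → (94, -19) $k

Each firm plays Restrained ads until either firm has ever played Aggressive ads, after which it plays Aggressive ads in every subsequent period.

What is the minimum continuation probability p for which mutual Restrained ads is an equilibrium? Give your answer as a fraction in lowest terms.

7/60

With no time discounting, the continuation probability p plays the role of the discount factor.
Grim-trigger IC: 87/(1−p) ≥ 94 + 34p/(1−p) ⇒ p ≥ (94−87)/(94−34) = 7/60.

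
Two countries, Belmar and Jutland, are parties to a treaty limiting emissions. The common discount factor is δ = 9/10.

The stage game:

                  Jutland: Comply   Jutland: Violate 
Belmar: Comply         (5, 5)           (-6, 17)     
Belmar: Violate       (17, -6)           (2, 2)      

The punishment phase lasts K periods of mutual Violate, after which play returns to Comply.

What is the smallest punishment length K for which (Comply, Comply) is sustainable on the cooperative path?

6

IC: δ(1−δ^K)/(1−δ) ≥ (17−5)/(5−2) = 4.
With δ = 9/10: need 1 − δ^K ≥ 4·(1−9/10)/(9/10), i.e. δ^K ≤ 0.5556.
Since (9/10)^5 = 0.5905 and (9/10)^6 = 0.5314, the smallest such K is 6.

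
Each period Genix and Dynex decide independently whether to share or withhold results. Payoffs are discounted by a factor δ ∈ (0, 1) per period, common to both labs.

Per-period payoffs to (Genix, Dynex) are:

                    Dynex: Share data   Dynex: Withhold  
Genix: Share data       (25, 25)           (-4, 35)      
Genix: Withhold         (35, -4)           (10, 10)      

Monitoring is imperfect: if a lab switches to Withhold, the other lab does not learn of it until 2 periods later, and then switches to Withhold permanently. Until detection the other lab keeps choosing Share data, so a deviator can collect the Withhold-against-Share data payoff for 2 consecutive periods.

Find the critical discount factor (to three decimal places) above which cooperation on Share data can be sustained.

0.632

Deviating for the 2 undetected periods gains 35−25 = 10 per period over cooperation, then loses 25−10 = 15 per period forever once punishment starts.
Gain: 10(1 + δ + … + δ^1); loss: 15·δ^2/(1−δ).
No profitable deviation ⇔ 10(1−δ^2) ≤ 15·δ^2, i.e. δ^2 ≥ 10/(10+15) = 2/5.
Hence δ ≥ (2/5)^(1/2) ≈ 0.632.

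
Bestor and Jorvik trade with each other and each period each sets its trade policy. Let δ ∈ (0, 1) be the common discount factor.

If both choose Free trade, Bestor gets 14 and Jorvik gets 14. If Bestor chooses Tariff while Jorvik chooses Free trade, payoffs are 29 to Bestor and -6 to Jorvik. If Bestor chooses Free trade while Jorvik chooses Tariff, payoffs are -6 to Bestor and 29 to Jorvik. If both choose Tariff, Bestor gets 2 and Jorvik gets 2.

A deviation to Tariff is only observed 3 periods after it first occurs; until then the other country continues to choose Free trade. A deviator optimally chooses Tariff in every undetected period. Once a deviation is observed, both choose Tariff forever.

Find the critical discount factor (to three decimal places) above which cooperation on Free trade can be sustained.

0.822

Deviating for the 3 undetected periods gains 29−14 = 15 per period over cooperation, then loses 14−2 = 12 per period forever once punishment starts.
Gain: 15(1 + δ + … + δ^2); loss: 12·δ^3/(1−δ).
No profitable deviation ⇔ 15(1−δ^3) ≤ 12·δ^3, i.e. δ^3 ≥ 15/(15+12) = 5/9.
Hence δ ≥ (5/9)^(1/3) ≈ 0.822.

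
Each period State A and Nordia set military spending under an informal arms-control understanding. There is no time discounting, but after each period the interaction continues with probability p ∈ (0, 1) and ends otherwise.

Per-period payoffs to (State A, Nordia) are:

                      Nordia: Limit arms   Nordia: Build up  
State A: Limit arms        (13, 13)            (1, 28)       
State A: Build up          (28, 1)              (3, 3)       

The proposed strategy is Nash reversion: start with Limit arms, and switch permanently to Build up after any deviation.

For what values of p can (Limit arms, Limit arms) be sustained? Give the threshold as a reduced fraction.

3/5

Expected cooperation value is 13 + p·13 + p²·13 + … = 13/(1−p); deviation gives 28 + p·3/(1−p).
13 ≥ 28(1−p) + 3p ⇒ 25p ≥ 15 ⇒ p ≥ 15/25 = 3/5.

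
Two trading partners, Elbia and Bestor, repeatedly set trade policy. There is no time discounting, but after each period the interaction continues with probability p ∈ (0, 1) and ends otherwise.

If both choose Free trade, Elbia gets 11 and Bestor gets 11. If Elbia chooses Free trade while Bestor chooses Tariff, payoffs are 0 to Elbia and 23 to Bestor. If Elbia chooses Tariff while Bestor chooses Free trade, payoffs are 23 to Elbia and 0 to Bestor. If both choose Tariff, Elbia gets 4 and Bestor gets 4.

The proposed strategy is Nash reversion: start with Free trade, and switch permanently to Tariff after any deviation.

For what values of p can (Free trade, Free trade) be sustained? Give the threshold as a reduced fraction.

With no time discounting, the continuation probability p plays the role of the discount factor.
Grim-trigger IC: 11/(1−p) ≥ 23 + 4p/(1−p) ⇒ p ≥ (23−11)/(23−4) = 12/19.

12/19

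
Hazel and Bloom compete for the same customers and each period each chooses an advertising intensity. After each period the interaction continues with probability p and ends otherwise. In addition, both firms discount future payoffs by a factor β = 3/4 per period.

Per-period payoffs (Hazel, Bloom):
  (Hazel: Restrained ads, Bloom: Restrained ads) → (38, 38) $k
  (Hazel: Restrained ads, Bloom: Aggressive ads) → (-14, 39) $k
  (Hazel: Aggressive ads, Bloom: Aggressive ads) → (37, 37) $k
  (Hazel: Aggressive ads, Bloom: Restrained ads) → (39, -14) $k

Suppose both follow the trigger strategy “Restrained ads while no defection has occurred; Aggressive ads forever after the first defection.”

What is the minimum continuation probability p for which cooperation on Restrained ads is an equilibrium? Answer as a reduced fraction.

2/3

Expected continuation weight on next period's payoff is β·p = 3/4·p, which plays the role of the discount factor.
Cooperation requires 3/4·p ≥ (39−38)/(39−37) = 1/2, hence p ≥ 2/3.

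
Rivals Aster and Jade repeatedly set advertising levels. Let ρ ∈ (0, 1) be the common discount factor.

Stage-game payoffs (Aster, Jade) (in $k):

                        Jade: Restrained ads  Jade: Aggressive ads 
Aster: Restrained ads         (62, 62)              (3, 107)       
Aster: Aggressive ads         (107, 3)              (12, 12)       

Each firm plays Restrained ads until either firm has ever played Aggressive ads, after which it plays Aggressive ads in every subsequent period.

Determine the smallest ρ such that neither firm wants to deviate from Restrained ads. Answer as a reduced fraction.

62/(1−ρ) ≥ 107 + 12ρ/(1−ρ)
62 ≥ 107 − 95ρ
ρ ≥ 45/95 = 9/19.

9/19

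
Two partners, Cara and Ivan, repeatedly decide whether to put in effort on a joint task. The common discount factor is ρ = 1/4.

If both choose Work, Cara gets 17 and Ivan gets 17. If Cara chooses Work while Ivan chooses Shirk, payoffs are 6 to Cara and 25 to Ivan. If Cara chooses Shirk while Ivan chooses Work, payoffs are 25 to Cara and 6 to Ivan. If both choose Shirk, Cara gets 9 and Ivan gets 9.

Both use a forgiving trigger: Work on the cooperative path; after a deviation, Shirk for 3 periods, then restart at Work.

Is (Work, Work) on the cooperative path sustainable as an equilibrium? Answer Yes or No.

No

Comparing payoff streams over the 4 periods until play realigns: cooperate → 17(1+ρ+…+ρ^3); deviate → 25 + 9(ρ+…+ρ^3).
Cooperation is sustained iff (17−9)(ρ+…+ρ^3) ≥ 25−17.
ρ+…+ρ^3 = 1/4·(1−(1/4)^3)/(1−1/4) = 0.3281, and (25−17)/(17−9) = 1.0000.
0.3281 < 1.0000, so cooperation is not sustainable.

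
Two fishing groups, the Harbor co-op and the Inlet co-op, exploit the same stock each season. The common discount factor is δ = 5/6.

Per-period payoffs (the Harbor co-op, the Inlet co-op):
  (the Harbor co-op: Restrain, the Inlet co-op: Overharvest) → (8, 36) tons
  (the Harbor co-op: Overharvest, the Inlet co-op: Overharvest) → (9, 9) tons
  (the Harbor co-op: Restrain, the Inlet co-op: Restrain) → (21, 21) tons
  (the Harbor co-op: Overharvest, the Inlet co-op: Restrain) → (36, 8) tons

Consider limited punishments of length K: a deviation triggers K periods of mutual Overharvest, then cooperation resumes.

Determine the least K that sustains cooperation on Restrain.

2

No profitable deviation requires (21−9)(δ+…+δ^K) ≥ 36−21, i.e. δ+…+δ^K ≥ 5/4 ≈ 1.2500.
With δ = 5/6, the partial sums are K=1: 0.8333, K=2: 1.5278.
K = 2 is the first length at which the sum reaches 1.2500.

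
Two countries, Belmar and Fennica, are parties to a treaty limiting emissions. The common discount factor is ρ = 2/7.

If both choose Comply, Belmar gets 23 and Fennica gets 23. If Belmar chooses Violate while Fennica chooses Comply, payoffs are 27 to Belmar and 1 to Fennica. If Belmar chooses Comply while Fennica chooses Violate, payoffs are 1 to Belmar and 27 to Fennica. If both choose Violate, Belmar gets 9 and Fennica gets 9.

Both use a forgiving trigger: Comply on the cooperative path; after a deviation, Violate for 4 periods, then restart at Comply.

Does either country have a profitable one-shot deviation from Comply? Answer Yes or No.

A one-shot deviation gives 27 now, then 9 for 4 periods, then back to 23.
Gain from deviating: (27−23) today; loss: (23−9) in each of the next 4 periods.
No-deviation condition: (23−9)(ρ+…+ρ^4) ≥ 27−23, i.e. ρ+…+ρ^4 ≥ 2/7.
At ρ = 2/7: ρ+…+ρ^4 = 0.3973 ≥ 0.2857.
So cooperation is sustainable.

No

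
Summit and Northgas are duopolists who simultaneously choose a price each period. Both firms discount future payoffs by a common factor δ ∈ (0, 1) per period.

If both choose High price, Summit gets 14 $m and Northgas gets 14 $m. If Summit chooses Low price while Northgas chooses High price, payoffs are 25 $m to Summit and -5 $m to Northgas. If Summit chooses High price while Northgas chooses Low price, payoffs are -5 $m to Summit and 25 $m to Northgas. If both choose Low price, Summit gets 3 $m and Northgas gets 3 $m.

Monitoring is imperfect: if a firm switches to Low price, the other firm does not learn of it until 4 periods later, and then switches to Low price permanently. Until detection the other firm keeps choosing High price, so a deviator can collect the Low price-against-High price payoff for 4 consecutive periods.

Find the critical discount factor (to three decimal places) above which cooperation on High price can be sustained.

0.841

A deviator earns 25 for 4 periods, then 3 forever; cooperating earns 14 forever. Multiplying the IC by (1−δ):
14 ≥ 25(1−δ^4) + 3δ^4, so 22·δ^4 ≥ 11 and δ^4 ≥ 1/2.
δ ≥ (1/2)^(1/4) ≈ 0.841.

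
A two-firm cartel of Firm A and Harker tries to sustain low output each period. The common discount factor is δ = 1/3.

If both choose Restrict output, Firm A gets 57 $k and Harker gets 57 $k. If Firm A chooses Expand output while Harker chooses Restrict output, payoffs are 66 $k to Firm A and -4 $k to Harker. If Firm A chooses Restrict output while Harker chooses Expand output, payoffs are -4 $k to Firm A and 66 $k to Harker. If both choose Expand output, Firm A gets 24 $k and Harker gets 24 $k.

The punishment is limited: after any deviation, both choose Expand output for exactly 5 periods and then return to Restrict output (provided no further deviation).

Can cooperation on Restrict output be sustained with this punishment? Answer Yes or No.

IC: δ+…+δ^5 ≥ (66−57)/(57−24) = 3/11.
At δ = 1/3: partial sum = 0.4979 ≥ 0.2727. Cooperation sustainable.

Yes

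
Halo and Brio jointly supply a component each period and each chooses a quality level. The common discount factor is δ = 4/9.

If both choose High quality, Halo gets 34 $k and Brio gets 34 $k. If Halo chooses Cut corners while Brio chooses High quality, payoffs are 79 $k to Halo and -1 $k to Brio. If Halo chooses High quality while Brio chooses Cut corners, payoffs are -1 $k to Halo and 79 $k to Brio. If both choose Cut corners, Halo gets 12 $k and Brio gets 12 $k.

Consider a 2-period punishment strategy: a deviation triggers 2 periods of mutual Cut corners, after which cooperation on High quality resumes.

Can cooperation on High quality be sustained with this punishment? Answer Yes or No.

No

IC: δ+…+δ^2 ≥ (79−34)/(34−12) = 45/22.
At δ = 4/9: partial sum = 0.6420 < 2.0455. Cooperation not sustainable.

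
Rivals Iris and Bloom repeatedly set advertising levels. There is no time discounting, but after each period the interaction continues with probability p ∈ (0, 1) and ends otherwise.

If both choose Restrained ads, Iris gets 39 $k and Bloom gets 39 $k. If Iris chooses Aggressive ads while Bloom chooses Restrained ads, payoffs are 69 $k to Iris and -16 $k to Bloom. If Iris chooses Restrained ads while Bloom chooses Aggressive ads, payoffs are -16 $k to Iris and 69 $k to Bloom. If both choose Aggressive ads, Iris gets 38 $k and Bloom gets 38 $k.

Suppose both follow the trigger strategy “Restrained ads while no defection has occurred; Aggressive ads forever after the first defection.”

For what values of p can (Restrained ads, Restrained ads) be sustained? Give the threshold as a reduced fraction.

30/31

Expected cooperation value is 39 + p·39 + p²·39 + … = 39/(1−p); deviation gives 69 + p·38/(1−p).
39 ≥ 69(1−p) + 38p ⇒ 31p ≥ 30 ⇒ p ≥ 30/31.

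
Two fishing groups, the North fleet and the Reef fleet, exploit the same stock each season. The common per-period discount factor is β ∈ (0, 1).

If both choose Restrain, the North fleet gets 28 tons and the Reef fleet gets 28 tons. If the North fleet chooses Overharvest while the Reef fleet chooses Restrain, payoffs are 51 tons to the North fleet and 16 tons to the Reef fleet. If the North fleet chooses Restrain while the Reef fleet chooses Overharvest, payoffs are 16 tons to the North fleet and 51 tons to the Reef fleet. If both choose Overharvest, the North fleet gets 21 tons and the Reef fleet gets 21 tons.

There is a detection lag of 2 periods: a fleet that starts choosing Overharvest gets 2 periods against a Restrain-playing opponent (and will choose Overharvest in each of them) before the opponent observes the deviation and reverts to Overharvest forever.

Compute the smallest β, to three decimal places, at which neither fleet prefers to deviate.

Deviating for the 2 undetected periods gains 51−28 = 23 per period over cooperation, then loses 28−21 = 7 per period forever once punishment starts.
Gain: 23(1 + β + … + β^1); loss: 7·β^2/(1−β).
No profitable deviation ⇔ 23(1−β^2) ≤ 7·β^2, i.e. β^2 ≥ 23/(23+7) = 23/30.
Hence β ≥ (23/30)^(1/2) ≈ 0.876.

0.876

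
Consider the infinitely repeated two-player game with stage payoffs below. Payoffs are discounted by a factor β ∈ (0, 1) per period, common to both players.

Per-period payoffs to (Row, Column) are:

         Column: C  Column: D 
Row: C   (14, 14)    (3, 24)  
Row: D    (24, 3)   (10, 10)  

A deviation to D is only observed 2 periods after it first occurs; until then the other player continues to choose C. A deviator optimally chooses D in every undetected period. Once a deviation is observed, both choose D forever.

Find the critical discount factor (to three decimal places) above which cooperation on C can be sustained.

0.845

The best deviation is to choose D for all 2 undetected periods, earning 24 each, then 10 forever once detected.
Deviation value: 24(1−β^2)/(1−β) + 10β^2/(1−β); cooperation value: 14/(1−β).
IC: 14 ≥ 24(1−β^2) + 10β^2 = 24 − 14β^2.
So β^2 ≥ 10/14 = 5/7, giving β ≥ (5/7)^(1/2) ≈ 0.845.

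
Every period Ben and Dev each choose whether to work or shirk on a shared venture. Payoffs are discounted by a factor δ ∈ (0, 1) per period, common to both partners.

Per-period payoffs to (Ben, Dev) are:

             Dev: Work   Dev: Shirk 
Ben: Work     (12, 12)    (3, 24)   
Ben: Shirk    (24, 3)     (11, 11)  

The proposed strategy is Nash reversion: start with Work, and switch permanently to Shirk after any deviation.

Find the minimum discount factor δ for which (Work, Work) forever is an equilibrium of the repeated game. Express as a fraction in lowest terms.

Under grim trigger the critical discount factor is (T−C)/(T−P) with T = 24, C = 12, P = 11.
δ* = (24−12)/(24−11) = 12/13.

12/13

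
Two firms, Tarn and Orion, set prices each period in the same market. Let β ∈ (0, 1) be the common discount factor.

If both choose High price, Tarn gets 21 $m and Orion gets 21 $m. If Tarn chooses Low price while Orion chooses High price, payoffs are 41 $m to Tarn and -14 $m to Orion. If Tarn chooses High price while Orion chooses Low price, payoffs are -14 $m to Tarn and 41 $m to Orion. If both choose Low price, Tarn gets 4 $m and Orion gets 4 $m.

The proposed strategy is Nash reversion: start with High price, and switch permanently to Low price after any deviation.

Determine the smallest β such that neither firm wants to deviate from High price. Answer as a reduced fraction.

20/37

One-period gain from deviating is 41 − 21 = 20. The loss is 21 − 4 = 17 in every subsequent period, with present value 17·β/(1−β).
Deviation is unprofitable when 17·β/(1−β) ≥ 20, i.e. β/(1−β) ≥ 20/17.
Equivalently β ≥ 20/(20+17) = 20/37.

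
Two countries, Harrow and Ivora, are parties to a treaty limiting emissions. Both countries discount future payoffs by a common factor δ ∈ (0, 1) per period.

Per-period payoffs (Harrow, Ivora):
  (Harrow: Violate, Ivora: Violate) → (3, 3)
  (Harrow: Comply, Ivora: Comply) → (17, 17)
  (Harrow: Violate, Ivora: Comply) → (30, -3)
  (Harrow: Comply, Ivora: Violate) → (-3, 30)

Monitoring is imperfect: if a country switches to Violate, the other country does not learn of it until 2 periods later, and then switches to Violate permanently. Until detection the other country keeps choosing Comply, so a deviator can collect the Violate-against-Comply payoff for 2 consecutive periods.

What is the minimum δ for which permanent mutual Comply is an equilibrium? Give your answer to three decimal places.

A deviator earns 30 for 2 periods, then 3 forever; cooperating earns 17 forever. Multiplying the IC by (1−δ):
17 ≥ 30(1−δ^2) + 3δ^2, so 27·δ^2 ≥ 13 and δ^2 ≥ 13/27.
δ ≥ (13/27)^(1/2) ≈ 0.694.

0.694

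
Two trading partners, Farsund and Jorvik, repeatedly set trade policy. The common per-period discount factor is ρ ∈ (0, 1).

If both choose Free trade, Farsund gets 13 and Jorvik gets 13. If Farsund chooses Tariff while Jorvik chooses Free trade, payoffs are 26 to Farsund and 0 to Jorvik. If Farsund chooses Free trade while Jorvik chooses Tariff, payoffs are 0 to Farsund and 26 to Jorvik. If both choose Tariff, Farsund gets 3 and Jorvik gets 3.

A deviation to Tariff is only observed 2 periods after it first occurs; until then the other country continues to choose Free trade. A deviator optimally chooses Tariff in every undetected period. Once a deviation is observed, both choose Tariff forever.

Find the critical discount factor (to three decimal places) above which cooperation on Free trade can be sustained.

0.752

A deviator earns 26 for 2 periods, then 3 forever; cooperating earns 13 forever. Multiplying the IC by (1−ρ):
13 ≥ 26(1−ρ^2) + 3ρ^2, so 23·ρ^2 ≥ 13 and ρ^2 ≥ 13/23.
ρ ≥ (13/23)^(1/2) ≈ 0.752.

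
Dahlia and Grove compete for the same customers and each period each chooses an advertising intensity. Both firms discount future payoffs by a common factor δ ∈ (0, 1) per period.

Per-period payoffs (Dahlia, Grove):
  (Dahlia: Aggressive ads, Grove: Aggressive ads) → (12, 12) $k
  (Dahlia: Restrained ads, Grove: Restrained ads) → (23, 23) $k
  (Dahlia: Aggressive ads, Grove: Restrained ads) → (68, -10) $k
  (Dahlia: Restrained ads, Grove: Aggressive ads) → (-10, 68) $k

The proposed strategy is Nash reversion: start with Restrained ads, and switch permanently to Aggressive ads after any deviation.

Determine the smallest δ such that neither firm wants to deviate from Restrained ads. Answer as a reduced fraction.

45/56

Under grim trigger the critical discount factor is (T−C)/(T−P) with T = 68, C = 23, P = 12.
δ* = (68−23)/(68−12) = 45/56.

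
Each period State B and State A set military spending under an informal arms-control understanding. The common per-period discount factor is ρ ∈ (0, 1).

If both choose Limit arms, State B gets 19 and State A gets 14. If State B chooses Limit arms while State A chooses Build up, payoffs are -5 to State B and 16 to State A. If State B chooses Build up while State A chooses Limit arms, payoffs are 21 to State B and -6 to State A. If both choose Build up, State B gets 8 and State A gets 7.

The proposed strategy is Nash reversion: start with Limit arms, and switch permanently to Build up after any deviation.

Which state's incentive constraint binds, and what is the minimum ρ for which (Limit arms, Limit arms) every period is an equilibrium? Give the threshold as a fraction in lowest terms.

For State B: deviation gain 21−19 = 2, per-period punishment loss 19−8 = 11. IC gives ρ ≥ 2/13.
For State A: gain 2, loss 7 per period, so ρ ≥ 2/9.
The tighter constraint is State A's, so cooperation needs ρ ≥ 2/9.

State A; ρ ≥ 2/9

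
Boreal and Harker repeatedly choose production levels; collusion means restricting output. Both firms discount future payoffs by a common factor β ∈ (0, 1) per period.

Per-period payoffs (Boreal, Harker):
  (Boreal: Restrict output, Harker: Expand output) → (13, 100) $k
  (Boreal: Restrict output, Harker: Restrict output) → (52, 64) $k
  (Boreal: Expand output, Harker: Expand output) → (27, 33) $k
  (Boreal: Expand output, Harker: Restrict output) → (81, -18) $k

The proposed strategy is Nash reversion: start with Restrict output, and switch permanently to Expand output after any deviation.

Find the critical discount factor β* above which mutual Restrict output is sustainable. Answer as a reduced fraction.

Boreal's threshold: (81−52)/(81−27) = 29/54.
Harker's threshold: (100−64)/(100−33) = 36/67.
29/54 < 36/67, so Harker binds and β* = 36/67.

36/67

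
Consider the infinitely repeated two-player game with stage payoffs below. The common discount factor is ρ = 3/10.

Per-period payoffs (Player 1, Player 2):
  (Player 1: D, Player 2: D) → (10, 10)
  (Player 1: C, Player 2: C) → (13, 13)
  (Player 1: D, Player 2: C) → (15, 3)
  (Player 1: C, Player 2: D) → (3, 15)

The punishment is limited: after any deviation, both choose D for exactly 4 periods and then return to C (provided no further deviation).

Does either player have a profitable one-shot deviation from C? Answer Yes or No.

A one-shot deviation gives 15 now, then 10 for 4 periods, then back to 13.
Gain from deviating: (15−13) today; loss: (13−10) in each of the next 4 periods.
No-deviation condition: (13−10)(ρ+…+ρ^4) ≥ 15−13, i.e. ρ+…+ρ^4 ≥ 2/3.
At ρ = 3/10: ρ+…+ρ^4 = 0.4251 < 0.6667.
So cooperation is not sustainable.

Yes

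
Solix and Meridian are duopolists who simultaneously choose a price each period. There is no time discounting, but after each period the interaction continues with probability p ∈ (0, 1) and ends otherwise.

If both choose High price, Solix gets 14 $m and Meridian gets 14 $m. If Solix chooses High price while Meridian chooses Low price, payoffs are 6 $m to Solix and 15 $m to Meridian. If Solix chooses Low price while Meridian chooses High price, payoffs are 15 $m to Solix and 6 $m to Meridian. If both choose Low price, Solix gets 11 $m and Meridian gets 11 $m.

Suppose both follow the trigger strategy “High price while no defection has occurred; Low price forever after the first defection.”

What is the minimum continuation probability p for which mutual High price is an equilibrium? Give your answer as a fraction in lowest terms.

Expected cooperation value is 14 + p·14 + p²·14 + … = 14/(1−p); deviation gives 15 + p·11/(1−p).
14 ≥ 15(1−p) + 11p ⇒ 4p ≥ 1 ⇒ p ≥ 1/4.

1/4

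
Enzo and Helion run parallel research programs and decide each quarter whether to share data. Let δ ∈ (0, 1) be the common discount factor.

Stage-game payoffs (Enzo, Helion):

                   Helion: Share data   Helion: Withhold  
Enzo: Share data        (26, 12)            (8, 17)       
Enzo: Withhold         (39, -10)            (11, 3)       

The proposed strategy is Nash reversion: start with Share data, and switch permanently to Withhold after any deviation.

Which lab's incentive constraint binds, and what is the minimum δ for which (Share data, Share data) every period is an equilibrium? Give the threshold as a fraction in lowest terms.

Enzo; δ ≥ 13/28

Enzo: cooperation gives 26 each period; deviation gives 39 once then 11 forever.
  26/(1−δ) ≥ 39 + 11δ/(1−δ) ⇒ δ ≥ 13/28.
Helion: cooperation gives 12 each period; deviation gives 17 once then 3 forever.
  δ ≥ 5/14.
Both must hold, so the binding constraint is Enzo's: δ ≥ 13/28.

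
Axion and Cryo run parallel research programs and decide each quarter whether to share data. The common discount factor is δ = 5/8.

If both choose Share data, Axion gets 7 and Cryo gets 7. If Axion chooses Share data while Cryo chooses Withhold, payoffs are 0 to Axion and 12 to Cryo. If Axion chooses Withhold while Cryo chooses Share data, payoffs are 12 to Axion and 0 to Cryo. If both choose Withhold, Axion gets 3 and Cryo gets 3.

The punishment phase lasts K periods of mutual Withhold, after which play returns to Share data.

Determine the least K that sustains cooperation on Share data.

No profitable deviation requires (7−3)(δ+…+δ^K) ≥ 12−7, i.e. δ+…+δ^K ≥ 5/4 ≈ 1.2500.
With δ = 5/8, the partial sums are K=1: 0.6250, K=2: 1.0156, K=3: 1.2598.
K = 3 is the first length at which the sum reaches 1.2500.

3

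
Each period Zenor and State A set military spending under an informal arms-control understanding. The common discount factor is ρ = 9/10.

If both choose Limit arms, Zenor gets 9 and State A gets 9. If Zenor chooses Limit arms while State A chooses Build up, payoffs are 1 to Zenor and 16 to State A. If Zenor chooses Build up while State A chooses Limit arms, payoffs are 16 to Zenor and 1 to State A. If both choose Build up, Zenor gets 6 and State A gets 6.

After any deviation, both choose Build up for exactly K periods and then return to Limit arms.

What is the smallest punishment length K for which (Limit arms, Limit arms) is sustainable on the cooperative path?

No profitable deviation requires (9−6)(ρ+…+ρ^K) ≥ 16−9, i.e. ρ+…+ρ^K ≥ 7/3 ≈ 2.3333.
With ρ = 9/10, the partial sums are K=1: 0.9000, K=2: 1.7100, K=3: 2.4390.
K = 3 is the first length at which the sum reaches 2.3333.

3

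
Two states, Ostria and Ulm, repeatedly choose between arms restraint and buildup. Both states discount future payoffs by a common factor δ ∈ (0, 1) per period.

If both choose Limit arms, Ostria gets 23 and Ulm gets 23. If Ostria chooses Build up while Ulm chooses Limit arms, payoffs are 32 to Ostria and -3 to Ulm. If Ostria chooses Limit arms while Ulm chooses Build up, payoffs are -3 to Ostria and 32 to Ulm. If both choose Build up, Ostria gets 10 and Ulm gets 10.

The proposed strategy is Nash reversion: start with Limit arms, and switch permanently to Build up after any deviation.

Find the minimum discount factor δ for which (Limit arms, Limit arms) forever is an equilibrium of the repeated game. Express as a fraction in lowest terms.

9/22

One-period gain from deviating is 32 − 23 = 9. The loss is 23 − 10 = 13 in every subsequent period, with present value 13·δ/(1−δ).
Deviation is unprofitable when 13·δ/(1−δ) ≥ 9, i.e. δ/(1−δ) ≥ 9/13.
Equivalently δ ≥ 9/(9+13) = 9/22.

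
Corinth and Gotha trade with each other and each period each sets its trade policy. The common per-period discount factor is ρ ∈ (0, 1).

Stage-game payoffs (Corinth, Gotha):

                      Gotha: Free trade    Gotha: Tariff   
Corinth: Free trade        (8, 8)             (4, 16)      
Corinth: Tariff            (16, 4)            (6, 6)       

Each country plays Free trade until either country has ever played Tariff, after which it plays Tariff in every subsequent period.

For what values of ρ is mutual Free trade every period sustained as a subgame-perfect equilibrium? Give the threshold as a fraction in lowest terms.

Cooperation forever yields 8 each period: 8/(1−ρ).
Deviating yields 16 once, then 6 forever: 16 + 6ρ/(1−ρ).
No profitable deviation requires 8/(1−ρ) ≥ 16 + 6ρ/(1−ρ).
Multiplying by (1−ρ): 8 ≥ 16(1−ρ) + 6ρ = 16 − 10ρ.
So 10ρ ≥ 8, i.e. ρ ≥ 8/10 = 4/5.

4/5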